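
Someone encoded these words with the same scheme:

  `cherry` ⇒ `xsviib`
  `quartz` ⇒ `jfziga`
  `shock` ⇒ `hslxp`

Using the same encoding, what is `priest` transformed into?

This is the alphabet-reversal cipher (Atbash): a becomes z, b becomes y, etc.
Applying it to priest: p↔k, r↔i, i↔r, e↔v, s↔h, t↔g.

kirvhg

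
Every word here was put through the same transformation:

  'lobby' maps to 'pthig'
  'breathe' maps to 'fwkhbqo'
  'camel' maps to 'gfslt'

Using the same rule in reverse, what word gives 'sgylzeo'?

observe

Each letter shifts forward by (position + 4), i.e. 4, 5, 6, … — the shift grows by one for each successive letter.
Decoding sgylzeo: s−4=o, g−5=b, y−6=s, l−7=e, z−8=r, e−9=v, o−10=e.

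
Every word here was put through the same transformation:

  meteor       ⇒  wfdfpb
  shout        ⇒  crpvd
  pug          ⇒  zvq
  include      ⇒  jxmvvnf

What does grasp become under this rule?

qbbcz

Two shifts are in play — +1 for a/e/i/o/u, +10 for every other letter.
On grasp: g(cons)+10=q, r(cons)+10=b, a(vowel)+1=b, s(cons)+10=c, p(cons)+10=z.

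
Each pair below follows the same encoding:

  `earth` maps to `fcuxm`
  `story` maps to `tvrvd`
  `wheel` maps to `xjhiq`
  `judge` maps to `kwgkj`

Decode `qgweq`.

In earth: e→f is +1, a→c is +2, r→u is +3, t→x is +4 — the shift increases by 1 each position. The shift increases by 1 at each position, starting from +1: 1, 2, 3, ….
Decoding qgweq: q−1=p, g−2=e, w−3=t, e−4=a, q−5=l.

petal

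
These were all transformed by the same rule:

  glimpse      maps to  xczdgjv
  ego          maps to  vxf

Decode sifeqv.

Compare letters: g→x is +17, l→c is +17, i→z is +17 — a constant shift. Each letter is shifted forward by 17 in the alphabet (a Caesar shift of +17).
Undoing it on sifeqv: s−17=b, i−17=r, f−17=o, e−17=n, q−17=z, v−17=e.

bronze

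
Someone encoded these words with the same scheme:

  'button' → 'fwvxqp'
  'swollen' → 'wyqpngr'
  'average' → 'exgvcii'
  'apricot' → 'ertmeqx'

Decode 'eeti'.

acre

Shifts by position in button: pos 0: b→f (+4), pos 1: u→w (+2), pos 2: t→v (+2), pos 3: t→x (+4), pos 4: o→q (+2), pos 5: n→p (+2) — repeating every 3. The shifts repeat in a cycle of length 3: positions 0,1,… shift by +4, +2, +2, then the pattern repeats.
Undoing it on eeti: e−4=a, e−2=c, t−2=r, i−4=e.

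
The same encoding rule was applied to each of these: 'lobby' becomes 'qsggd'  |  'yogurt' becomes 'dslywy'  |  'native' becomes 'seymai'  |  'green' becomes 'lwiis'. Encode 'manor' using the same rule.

The shift depends on letter class: consonant l→q is +5, but vowel o→s is +4. The rule splits by letter class: vowels +4, consonants +5.
Applying it to manor: m(cons)+5=r, a(vowel)+4=e, n(cons)+5=s, o(vowel)+4=s, r(cons)+5=w.

ressw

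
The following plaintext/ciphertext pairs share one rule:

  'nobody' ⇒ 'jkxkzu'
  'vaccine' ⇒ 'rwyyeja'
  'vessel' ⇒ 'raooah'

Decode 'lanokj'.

person

Compare letters: n→j is +22, o→k is +22, b→x is +22 — a constant shift. It's a constant shift of +22 (ROT22).
Undoing it on lanokj: l−22=p, a−22=e, n−22=r, o−22=s, k−22=o, j−22=n.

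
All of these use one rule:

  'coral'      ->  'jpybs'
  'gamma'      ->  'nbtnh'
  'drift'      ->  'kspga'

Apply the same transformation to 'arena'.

hsloh

A repeating key of period 2 is used — shifts +7, +1 over and over.
For arena: a+7=h, r+1=s, e+7=l, n+1=o, a+7=h.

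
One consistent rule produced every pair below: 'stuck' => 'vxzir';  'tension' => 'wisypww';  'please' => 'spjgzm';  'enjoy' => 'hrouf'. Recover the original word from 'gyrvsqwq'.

dumpling

In stuck: s→v is +3, t→x is +4, u→z is +5, c→i is +6 — the shift increases by 1 each position. The shift increases by 1 at each position, starting from +3: 3, 4, 5, ….
Reversing it on gyrvsqwq: g−3=d, y−4=u, r−5=m, v−6=p, s−7=l, q−8=i, w−9=n, q−10=g.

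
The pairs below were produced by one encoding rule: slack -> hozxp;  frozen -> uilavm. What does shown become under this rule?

Letters are reflected about the middle of the alphabet (position → 25−position): Atbash.
On shown: s↔h, h↔s, o↔l, w↔d, n↔m.

hsldm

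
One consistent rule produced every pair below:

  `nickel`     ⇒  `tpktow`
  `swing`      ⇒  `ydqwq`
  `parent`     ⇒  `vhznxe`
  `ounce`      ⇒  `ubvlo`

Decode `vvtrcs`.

polish

In nickel: n→t is +6, i→p is +7, c→k is +8, k→t is +9 — the shift increases by 1 each position. The shift increases by 1 at each position, starting from +6: 6, 7, 8, ….
Decoding vvtrcs: v−6=p, v−7=o, t−8=l, r−9=i, c−10=s, s−11=h.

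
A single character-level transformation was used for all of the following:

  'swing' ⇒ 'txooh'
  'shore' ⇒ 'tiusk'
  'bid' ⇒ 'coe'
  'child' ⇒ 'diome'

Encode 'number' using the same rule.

The shift depends on letter class: consonant s→t is +1, but vowel i→o is +6. Vowels shift forward by 6 and consonants shift forward by 1.
For number: n(cons)+1=o, u(vowel)+6=a, m(cons)+1=n, b(cons)+1=c, e(vowel)+6=k, r(cons)+1=s.

oancks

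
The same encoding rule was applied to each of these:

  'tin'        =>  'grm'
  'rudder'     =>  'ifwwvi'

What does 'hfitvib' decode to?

surgery

Each pair mirrors across the alphabet (t↔g, i↔r, n↔m): positions sum to 25. This is the alphabet-reversal cipher (Atbash): a becomes z, b becomes y, etc.
Reversing it on hfitvib: h↔s, f↔u, i↔r, t↔g, v↔e, i↔r, b↔y.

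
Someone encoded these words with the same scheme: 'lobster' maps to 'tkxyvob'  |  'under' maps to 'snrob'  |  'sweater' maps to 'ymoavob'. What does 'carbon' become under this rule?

l(11)→t(19) and o(14)→k(10) fit y≡23x+0 (mod 26); the inverse of 23 mod 26 is 17. This is an affine cipher: with a=0,…,z=25, each position x becomes (23x+0) mod 26.
Applying it to carbon: c(2)→23·2+0≡20=u; a(0)→23·0+0≡0=a; r(17)→23·17+0≡1=b; b(1)→23·1+0≡23=x; o(14)→23·14+0≡10=k; n(13)→23·13+0≡13=n (all mod 26).

uabxkn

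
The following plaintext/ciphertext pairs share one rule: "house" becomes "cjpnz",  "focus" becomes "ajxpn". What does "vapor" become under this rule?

Compare letters: h→c is +21, o→j is +21, u→p is +21 — a constant shift. Each letter is shifted forward by 21 in the alphabet (a Caesar shift of +21).
For vapor: v+21=q, a+21=v, p+21=k, o+21=j, r+21=m.

qvkjm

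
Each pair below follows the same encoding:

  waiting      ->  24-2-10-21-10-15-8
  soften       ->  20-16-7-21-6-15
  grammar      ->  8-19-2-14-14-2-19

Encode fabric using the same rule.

7-2-3-19-10-4

Letters become their 1-based position plus 1 (so a→2, b→3, …).
For fabric: f=6→7, a=1→2, b=2→3, r=18→19, i=9→10, c=3→4.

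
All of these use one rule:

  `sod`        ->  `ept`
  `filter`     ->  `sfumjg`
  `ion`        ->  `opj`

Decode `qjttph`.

The output letters match the input read backwards, each shifted +1: sod reversed is dos. Two steps: reverse the string, then apply a Caesar shift of +1.
Undoing it on qjttph: shift back: q−1=p, j−1=i, t−1=s, t−1=s, p−1=o, h−1=g → pissog; then reverse → gossip.

gossip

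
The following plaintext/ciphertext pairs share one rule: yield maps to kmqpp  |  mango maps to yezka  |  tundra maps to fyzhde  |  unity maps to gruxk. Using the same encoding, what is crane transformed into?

ovmrq

Shifts by position in yield: pos 0: y→k (+12), pos 1: i→m (+4), pos 2: e→q (+12), pos 3: l→p (+4) — repeating every 2. It's a Vigenère-style cipher with numeric key [12,4]: position i shifts by key[i mod 2].
Applying it to crane: c+12=o, r+4=v, a+12=m, n+4=r, e+12=q.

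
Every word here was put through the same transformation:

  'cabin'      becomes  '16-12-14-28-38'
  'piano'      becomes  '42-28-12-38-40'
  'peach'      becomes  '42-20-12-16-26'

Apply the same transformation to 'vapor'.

c(#3)→16 and a(#1)→12: differences scale by 2, so n = 2·pos + 10. Each letter becomes 2×(its alphabet position, a=1..z=26) + 10.
Applying it to vapor: v=22→54, a=1→12, p=16→42, o=15→40, r=18→46.

54-12-42-40-46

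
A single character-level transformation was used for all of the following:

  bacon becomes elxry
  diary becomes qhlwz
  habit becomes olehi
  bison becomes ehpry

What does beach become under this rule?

ejlxo

Each letter's alphabet position (a=0..z=25) is mapped through 19·x+11 mod 26 — an affine cipher.
On beach: b(1)→19·1+11≡4=e; e(4)→19·4+11≡9=j; a(0)→19·0+11≡11=l; c(2)→19·2+11≡23=x; h(7)→19·7+11≡14=o (all mod 26).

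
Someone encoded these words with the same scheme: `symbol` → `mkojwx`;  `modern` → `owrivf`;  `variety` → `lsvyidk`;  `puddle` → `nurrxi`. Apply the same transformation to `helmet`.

s(18)→m(12) and y(24)→k(10) fit y≡17x+18 (mod 26); the inverse of 17 mod 26 is 23. This is an affine cipher: with a=0,…,z=25, each position x becomes (17x+18) mod 26.
Applying it to helmet: h(7)→17·7+18≡7=h; e(4)→17·4+18≡8=i; l(11)→17·11+18≡23=x; m(12)→17·12+18≡14=o; e(4)→17·4+18≡8=i; t(19)→17·19+18≡3=d (all mod 26).

hixoid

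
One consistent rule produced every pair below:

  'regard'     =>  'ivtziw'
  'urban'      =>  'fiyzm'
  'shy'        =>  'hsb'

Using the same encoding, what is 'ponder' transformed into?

klmwvi

Each letter is replaced by its mirror in the alphabet: a↔z, b↔y, c↔x, and so on (the Atbash cipher).
For ponder: p↔k, o↔l, n↔m, d↔w, e↔v, r↔i.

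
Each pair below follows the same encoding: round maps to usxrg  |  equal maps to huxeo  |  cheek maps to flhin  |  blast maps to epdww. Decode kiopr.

Shifts by position in round: pos 0: r→u (+3), pos 1: o→s (+4), pos 2: u→x (+3), pos 3: n→r (+4) — repeating every 2. The shifts repeat in a cycle of length 2: positions 0,1,… shift by +3, +4, then the pattern repeats.
Undoing it on kiopr: k−3=h, i−4=e, o−3=l, p−4=l, r−3=o.

hello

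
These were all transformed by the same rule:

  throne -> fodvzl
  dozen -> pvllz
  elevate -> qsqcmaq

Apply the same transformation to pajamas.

Shifts by position in throne: pos 0: t→f (+12), pos 1: h→o (+7), pos 2: r→d (+12), pos 3: o→v (+7) — repeating every 2. A repeating key of period 2 is used — shifts +12, +7 over and over.
For pajamas: p+12=b, a+7=h, j+12=v, a+7=h, m+12=y, a+7=h, s+12=e.

bhvhyhe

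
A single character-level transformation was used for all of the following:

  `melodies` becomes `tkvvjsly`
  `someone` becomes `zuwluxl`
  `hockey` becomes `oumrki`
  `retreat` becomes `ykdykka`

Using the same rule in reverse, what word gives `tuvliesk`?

Shifts by position in melodies: pos 0: m→t (+7), pos 1: e→k (+6), pos 2: l→v (+10), pos 3: o→v (+7), pos 4: d→j (+6), pos 5: i→s (+10) — repeating every 3. A repeating key of period 3 is used — shifts +7, +6, +10 over and over.
Decoding tuvliesk: t−7=m, u−6=o, v−10=l, l−7=e, i−6=c, e−10=u, s−7=l, k−6=e.

molecule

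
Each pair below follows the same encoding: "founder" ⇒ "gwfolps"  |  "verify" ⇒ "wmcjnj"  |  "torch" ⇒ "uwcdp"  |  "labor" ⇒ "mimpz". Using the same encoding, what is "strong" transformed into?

Shifts by position in founder: pos 0: f→g (+1), pos 1: o→w (+8), pos 2: u→f (+11), pos 3: n→o (+1), pos 4: d→l (+8), pos 5: e→p (+11) — repeating every 3. It's a Vigenère-style cipher with numeric key [1,8,11]: position i shifts by key[i mod 3].
On strong: s+1=t, t+8=b, r+11=c, o+1=p, n+8=v, g+11=r.

tbcpvr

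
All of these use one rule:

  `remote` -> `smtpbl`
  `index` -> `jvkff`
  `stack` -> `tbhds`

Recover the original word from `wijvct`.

Shifts by position in remote: pos 0: r→s (+1), pos 1: e→m (+8), pos 2: m→t (+7), pos 3: o→p (+1), pos 4: t→b (+8), pos 5: e→l (+7) — repeating every 3. A repeating key of period 3 is used — shifts +1, +8, +7 over and over.
Reversing it on wijvct: w−1=v, i−8=a, j−7=c, v−1=u, c−8=u, t−7=m.

vacuum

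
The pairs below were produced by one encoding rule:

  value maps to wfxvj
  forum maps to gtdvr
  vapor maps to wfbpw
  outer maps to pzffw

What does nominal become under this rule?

otyjsmm

Shifts by position in value: pos 0: v→w (+1), pos 1: a→f (+5), pos 2: l→x (+12), pos 3: u→v (+1), pos 4: e→j (+5) — repeating every 3. It's a Vigenère-style cipher with numeric key [1,5,12]: position i shifts by key[i mod 3].
On nominal: n+1=o, o+5=t, m+12=y, i+1=j, n+5=s, a+12=m, l+1=m.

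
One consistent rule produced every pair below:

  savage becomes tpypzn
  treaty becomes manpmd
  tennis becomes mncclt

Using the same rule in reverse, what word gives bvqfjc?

s(18)→t(19) and a(0)→p(15) fit y≡19x+15 (mod 26); the inverse of 19 mod 26 is 11. Each letter's alphabet position (a=0..z=25) is mapped through 19·x+15 mod 26 — an affine cipher.
Undoing it on bvqfjc: b(1)→11·(1−15)≡2=c; v(21)→11·(21−15)≡14=o; q(16)→11·(16−15)≡11=l; f(5)→11·(5−15)≡20=u; j(9)→11·(9−15)≡12=m; c(2)→11·(2−15)≡13=n (all mod 26).

column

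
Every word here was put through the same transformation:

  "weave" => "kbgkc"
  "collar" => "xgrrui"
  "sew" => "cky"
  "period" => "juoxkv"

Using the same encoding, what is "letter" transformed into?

Read the word backwards and shift each letter +6.
On letter: reverse → rettel; then shift: r+6=x, e+6=k, t+6=z, t+6=z, e+6=k, l+6=r.

xkzzkr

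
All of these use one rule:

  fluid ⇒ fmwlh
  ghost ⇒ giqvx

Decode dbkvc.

In fluid: f→f is +0, l→m is +1, u→w is +2, i→l is +3 — the shift increases by 1 each position. Each letter shifts forward by its position index (0, 1, 2, …) — the shift grows by one for each successive letter.
Decoding dbkvc: d−0=d, b−1=a, k−2=i, v−3=s, c−4=y.

daisy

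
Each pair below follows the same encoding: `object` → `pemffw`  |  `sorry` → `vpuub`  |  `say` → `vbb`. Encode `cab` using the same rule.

The shift depends on letter class: consonant b→e is +3, but vowel o→p is +1. Two shifts are in play — +1 for a/e/i/o/u, +3 for every other letter.
Applying it to cab: c(cons)+3=f, a(vowel)+1=b, b(cons)+3=e.

fbe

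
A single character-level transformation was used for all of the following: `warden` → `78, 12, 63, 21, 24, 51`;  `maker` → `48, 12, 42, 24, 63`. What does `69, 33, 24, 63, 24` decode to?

there

w(#23)→78 and a(#1)→12: differences scale by 3, so n = 3·pos + 9. The formula is n = 3×(alphabet index, a=1) + 9.
Undoing it on 69, 33, 24, 63, 24: 69→(69−9)÷3=20=t, 33→(33−9)÷3=8=h, 24→(24−9)÷3=5=e, 63→(63−9)÷3=18=r, 24→(24−9)÷3=5=e.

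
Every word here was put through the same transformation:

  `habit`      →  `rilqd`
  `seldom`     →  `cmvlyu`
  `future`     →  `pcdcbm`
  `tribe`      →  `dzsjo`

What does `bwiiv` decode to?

royal

It's a Vigenère-style cipher with numeric key [10,8]: position i shifts by key[i mod 2].
Undoing it on bwiiv: b−10=r, w−8=o, i−10=y, i−8=a, v−10=l.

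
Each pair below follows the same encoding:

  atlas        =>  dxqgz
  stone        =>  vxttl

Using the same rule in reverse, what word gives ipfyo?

flash

In atlas: a→d is +3, t→x is +4, l→q is +5, a→g is +6 — the shift increases by 1 each position. Letter i (0-indexed) is shifted by i+3, so successive shifts are 3, 4, 5, ….
Decoding ipfyo: i−3=f, p−4=l, f−5=a, y−6=s, o−7=h.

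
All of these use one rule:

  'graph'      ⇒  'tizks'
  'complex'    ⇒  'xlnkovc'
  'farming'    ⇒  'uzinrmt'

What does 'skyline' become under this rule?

hpbormv

Each pair mirrors across the alphabet (g↔t, r↔i, a↔z): positions sum to 25. This is the alphabet-reversal cipher (Atbash): a becomes z, b becomes y, etc.
For skyline: s↔h, k↔p, y↔b, l↔o, i↔r, n↔m, e↔v.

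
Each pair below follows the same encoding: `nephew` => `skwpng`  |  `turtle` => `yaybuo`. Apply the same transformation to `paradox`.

In nephew: n→s is +5, e→k is +6, p→w is +7, h→p is +8 — the shift increases by 1 each position. Letter i (0-indexed) is shifted by i+5, so successive shifts are 5, 6, 7, ….
For paradox: p+5=u, a+6=g, r+7=y, a+8=i, d+9=m, o+10=y, x+11=i.

ugyimyi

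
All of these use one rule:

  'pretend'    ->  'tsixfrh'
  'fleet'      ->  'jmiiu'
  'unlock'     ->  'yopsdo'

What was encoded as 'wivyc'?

Shifts by position in pretend: pos 0: p→t (+4), pos 1: r→s (+1), pos 2: e→i (+4), pos 3: t→x (+4), pos 4: e→f (+1), pos 5: n→r (+4) — repeating every 3. It's a Vigenère-style cipher with numeric key [4,1,4]: position i shifts by key[i mod 3].
Reversing it on wivyc: w−4=s, i−1=h, v−4=r, y−4=u, c−1=b.

shrub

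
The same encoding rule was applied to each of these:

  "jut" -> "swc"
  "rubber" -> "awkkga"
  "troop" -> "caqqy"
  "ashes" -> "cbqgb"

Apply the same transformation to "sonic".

bqwkl

The shift depends on letter class: consonant j→s is +9, but vowel u→w is +2. Two shifts are in play — +2 for a/e/i/o/u, +9 for every other letter.
Applying it to sonic: s(cons)+9=b, o(vowel)+2=q, n(cons)+9=w, i(vowel)+2=k, c(cons)+9=l.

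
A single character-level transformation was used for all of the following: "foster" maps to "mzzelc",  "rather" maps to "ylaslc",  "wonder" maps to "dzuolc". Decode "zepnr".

It's a Vigenère-style cipher with numeric key [7,11]: position i shifts by key[i mod 2].
Undoing it on zepnr: z−7=s, e−11=t, p−7=i, n−11=c, r−7=k.

stick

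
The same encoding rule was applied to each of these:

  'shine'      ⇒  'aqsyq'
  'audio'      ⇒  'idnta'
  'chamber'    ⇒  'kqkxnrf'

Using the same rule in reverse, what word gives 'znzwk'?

reply

Letter i (0-indexed) is shifted by i+8, so successive shifts are 8, 9, 10, ….
Reversing it on znzwk: z−8=r, n−9=e, z−10=p, w−11=l, k−12=y.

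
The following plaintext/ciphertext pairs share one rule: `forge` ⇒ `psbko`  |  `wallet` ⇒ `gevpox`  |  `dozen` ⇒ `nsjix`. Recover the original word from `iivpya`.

Shifts by position in forge: pos 0: f→p (+10), pos 1: o→s (+4), pos 2: r→b (+10), pos 3: g→k (+4) — repeating every 2. A repeating key of period 2 is used — shifts +10, +4 over and over.
Decoding iivpya: i−10=y, i−4=e, v−10=l, p−4=l, y−10=o, a−4=w.

yellow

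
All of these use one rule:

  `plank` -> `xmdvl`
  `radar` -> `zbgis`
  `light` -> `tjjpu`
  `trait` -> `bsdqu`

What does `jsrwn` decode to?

Shifts by position in plank: pos 0: p→x (+8), pos 1: l→m (+1), pos 2: a→d (+3), pos 3: n→v (+8), pos 4: k→l (+1) — repeating every 3. It's a Vigenère-style cipher with numeric key [8,1,3]: position i shifts by key[i mod 3].
Decoding jsrwn: j−8=b, s−1=r, r−3=o, w−8=o, n−1=m.

broom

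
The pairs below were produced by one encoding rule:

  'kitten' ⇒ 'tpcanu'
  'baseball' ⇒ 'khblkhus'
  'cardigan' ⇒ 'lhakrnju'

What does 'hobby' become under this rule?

Shifts by position in kitten: pos 0: k→t (+9), pos 1: i→p (+7), pos 2: t→c (+9), pos 3: t→a (+7) — repeating every 2. A repeating key of period 2 is used — shifts +9, +7 over and over.
For hobby: h+9=q, o+7=v, b+9=k, b+7=i, y+9=h.

qvkih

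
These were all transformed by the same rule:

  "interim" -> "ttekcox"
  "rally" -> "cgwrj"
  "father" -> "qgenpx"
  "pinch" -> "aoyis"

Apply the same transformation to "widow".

hoouh

A repeating key of period 2 is used — shifts +11, +6 over and over.
For widow: w+11=h, i+6=o, d+11=o, o+6=u, w+11=h.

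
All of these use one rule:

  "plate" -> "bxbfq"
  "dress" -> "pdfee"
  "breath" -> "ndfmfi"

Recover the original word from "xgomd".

lunar

Shifts by position in plate: pos 0: p→b (+12), pos 1: l→x (+12), pos 2: a→b (+1), pos 3: t→f (+12), pos 4: e→q (+12) — repeating every 3. The shifts repeat in a cycle of length 3: positions 0,1,… shift by +12, +12, +1, then the pattern repeats.
Reversing it on xgomd: x−12=l, g−12=u, o−1=n, m−12=a, d−12=r.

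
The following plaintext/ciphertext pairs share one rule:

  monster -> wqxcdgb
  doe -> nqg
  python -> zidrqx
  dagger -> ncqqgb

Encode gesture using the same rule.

qgcdwbg

Two shifts are in play — +2 for a/e/i/o/u, +10 for every other letter.
Applying it to gesture: g(cons)+10=q, e(vowel)+2=g, s(cons)+10=c, t(cons)+10=d, u(vowel)+2=w, r(cons)+10=b, e(vowel)+2=g.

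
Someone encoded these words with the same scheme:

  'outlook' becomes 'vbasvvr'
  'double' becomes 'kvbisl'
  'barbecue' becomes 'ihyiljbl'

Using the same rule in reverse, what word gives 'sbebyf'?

Compare letters: o→v is +7, u→b is +7, t→a is +7 — a constant shift. It's a constant shift of +7 (ROT7).
Reversing it on sbebyf: s−7=l, b−7=u, e−7=x, b−7=u, y−7=r, f−7=y.

luxury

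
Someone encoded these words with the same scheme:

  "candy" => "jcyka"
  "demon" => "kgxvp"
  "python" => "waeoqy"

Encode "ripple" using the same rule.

Shifts by position in candy: pos 0: c→j (+7), pos 1: a→c (+2), pos 2: n→y (+11), pos 3: d→k (+7), pos 4: y→a (+2) — repeating every 3. A repeating key of period 3 is used — shifts +7, +2, +11 over and over.
On ripple: r+7=y, i+2=k, p+11=a, p+7=w, l+2=n, e+11=p.

ykawnp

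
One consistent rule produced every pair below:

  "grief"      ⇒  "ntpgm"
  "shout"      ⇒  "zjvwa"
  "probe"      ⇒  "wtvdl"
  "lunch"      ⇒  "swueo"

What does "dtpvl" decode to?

Shifts by position in grief: pos 0: g→n (+7), pos 1: r→t (+2), pos 2: i→p (+7), pos 3: e→g (+2) — repeating every 2. A repeating key of period 2 is used — shifts +7, +2 over and over.
Decoding dtpvl: d−7=w, t−2=r, p−7=i, v−2=t, l−7=e.

write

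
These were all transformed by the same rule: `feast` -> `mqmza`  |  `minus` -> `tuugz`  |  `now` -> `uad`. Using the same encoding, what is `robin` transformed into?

yaiuu

The shift depends on letter class: consonant f→m is +7, but vowel e→q is +12. Vowels shift forward by 12 and consonants shift forward by 7.
For robin: r(cons)+7=y, o(vowel)+12=a, b(cons)+7=i, i(vowel)+12=u, n(cons)+7=u.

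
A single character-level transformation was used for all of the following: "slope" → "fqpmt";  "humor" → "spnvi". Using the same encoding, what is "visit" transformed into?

The output letters match the input read backwards, each shifted +1: slope reversed is epols. The word is reversed, then every letter is shifted forward by 1.
For visit: reverse → tisiv; then shift: t+1=u, i+1=j, s+1=t, i+1=j, v+1=w.

ujtjw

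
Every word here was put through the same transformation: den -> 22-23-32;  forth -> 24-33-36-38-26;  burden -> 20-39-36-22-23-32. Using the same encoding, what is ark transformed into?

d is letter #4 and maps to 22: an offset of 18. The number is (letter's place in the alphabet, a=1) + 18.
For ark: a=1→19, r=18→36, k=11→29.

19-36-29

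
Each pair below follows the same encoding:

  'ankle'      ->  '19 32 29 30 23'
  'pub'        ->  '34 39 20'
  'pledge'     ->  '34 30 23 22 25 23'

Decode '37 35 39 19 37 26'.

a is letter #1 and maps to 19: an offset of 18. The number is (letter's place in the alphabet, a=1) + 18.
Reversing it on 37 35 39 19 37 26: 37→(37−18)÷1=19=s, 35→(35−18)÷1=17=q, 39→(39−18)÷1=21=u, 19→(19−18)÷1=1=a, 37→(37−18)÷1=19=s, 26→(26−18)÷1=8=h.

squash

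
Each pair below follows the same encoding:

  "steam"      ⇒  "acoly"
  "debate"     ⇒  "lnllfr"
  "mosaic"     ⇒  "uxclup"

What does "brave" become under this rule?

In steam: s→a is +8, t→c is +9, e→o is +10, a→l is +11 — the shift increases by 1 each position. Each letter shifts forward by (position + 8), i.e. 8, 9, 10, … — the shift grows by one for each successive letter.
Applying it to brave: b+8=j, r+9=a, a+10=k, v+11=g, e+12=q.

jakgq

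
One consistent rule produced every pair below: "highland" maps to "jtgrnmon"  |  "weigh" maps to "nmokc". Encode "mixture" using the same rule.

kxazdos

The output letters match the input read backwards, each shifted +6: highland reversed is dnalhgih. Two steps: reverse the string, then apply a Caesar shift of +6.
On mixture: reverse → erutxim; then shift: e+6=k, r+6=x, u+6=a, t+6=z, x+6=d, i+6=o, m+6=s.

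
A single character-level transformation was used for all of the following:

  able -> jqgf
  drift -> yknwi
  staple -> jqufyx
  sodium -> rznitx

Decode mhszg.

The output letters match the input read backwards, each shifted +5: able reversed is elba. The word is reversed, then every letter is shifted forward by 5.
Undoing it on mhszg: shift back: m−5=h, h−5=c, s−5=n, z−5=u, g−5=b → hcnub; then reverse → bunch.

bunch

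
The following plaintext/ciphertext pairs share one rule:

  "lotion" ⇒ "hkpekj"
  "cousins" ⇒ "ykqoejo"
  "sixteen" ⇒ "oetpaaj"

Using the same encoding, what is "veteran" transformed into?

Compare letters: l→h is +22, o→k is +22, t→p is +22 — a constant shift. This is a Caesar cipher with shift 22.
On veteran: v+22=r, e+22=a, t+22=p, e+22=a, r+22=n, a+22=w, n+22=j.

rapanwj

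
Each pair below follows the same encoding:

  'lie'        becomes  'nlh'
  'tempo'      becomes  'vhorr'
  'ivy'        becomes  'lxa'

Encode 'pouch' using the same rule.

The shift depends on letter class: consonant l→n is +2, but vowel i→l is +3. The rule splits by letter class: vowels +3, consonants +2.
Applying it to pouch: p(cons)+2=r, o(vowel)+3=r, u(vowel)+3=x, c(cons)+2=e, h(cons)+2=j.

rrxej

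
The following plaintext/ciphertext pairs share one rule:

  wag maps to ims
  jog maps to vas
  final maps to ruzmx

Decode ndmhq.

brave

Every letter moves 12 places later in the alphabet, wrapping around z→a.
Undoing it on ndmhq: n−12=b, d−12=r, m−12=a, h−12=v, q−12=e.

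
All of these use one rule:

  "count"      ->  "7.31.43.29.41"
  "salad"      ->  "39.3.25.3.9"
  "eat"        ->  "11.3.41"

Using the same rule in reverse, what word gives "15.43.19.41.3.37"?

c(#3)→7 and o(#15)→31: differences scale by 2, so n = 2·pos + 1. With a=1..z=26, the number is 2·pos + 1.
Reversing it on 15.43.19.41.3.37: 15→(15−1)÷2=7=g, 43→(43−1)÷2=21=u, 19→(19−1)÷2=9=i, 41→(41−1)÷2=20=t, 3→(3−1)÷2=1=a, 37→(37−1)÷2=18=r.

guitar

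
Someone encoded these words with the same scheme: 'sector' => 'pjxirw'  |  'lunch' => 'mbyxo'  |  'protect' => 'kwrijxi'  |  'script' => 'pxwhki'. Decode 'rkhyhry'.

opinion

s(18)→p(15) and e(4)→j(9) fit y≡19x+11 (mod 26); the inverse of 19 mod 26 is 11. Each letter's alphabet position (a=0..z=25) is mapped through 19·x+11 mod 26 — an affine cipher.
Decoding rkhyhry: r(17)→11·(17−11)≡14=o; k(10)→11·(10−11)≡15=p; h(7)→11·(7−11)≡8=i; y(24)→11·(24−11)≡13=n; h(7)→11·(7−11)≡8=i; r(17)→11·(17−11)≡14=o; y(24)→11·(24−11)≡13=n (all mod 26).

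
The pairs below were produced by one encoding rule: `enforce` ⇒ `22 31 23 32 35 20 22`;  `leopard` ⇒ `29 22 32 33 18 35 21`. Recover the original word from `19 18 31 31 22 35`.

Each letter is replaced by its alphabet position (a=1..z=26) + 17.
Reversing it on 19 18 31 31 22 35: 19→(19−17)÷1=2=b, 18→(18−17)÷1=1=a, 31→(31−17)÷1=14=n, 31→(31−17)÷1=14=n, 22→(22−17)÷1=5=e, 35→(35−17)÷1=18=r.

banner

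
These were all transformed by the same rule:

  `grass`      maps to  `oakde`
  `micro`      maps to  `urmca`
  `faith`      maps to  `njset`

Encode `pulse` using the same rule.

xdvdq

Letter i (0-indexed) is shifted by i+8, so successive shifts are 8, 9, 10, ….
For pulse: p+8=x, u+9=d, l+10=v, s+11=d, e+12=q.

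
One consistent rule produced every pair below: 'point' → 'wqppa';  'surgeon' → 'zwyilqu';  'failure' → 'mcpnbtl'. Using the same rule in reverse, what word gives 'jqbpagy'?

counter

Shifts by position in point: pos 0: p→w (+7), pos 1: o→q (+2), pos 2: i→p (+7), pos 3: n→p (+2) — repeating every 2. It's a Vigenère-style cipher with numeric key [7,2]: position i shifts by key[i mod 2].
Undoing it on jqbpagy: j−7=c, q−2=o, b−7=u, p−2=n, a−7=t, g−2=e, y−7=r.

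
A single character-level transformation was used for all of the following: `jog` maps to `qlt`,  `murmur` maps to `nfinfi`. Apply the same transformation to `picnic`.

Each pair mirrors across the alphabet (j↔q, o↔l, g↔t): positions sum to 25. This is the alphabet-reversal cipher (Atbash): a becomes z, b becomes y, etc.
On picnic: p↔k, i↔r, c↔x, n↔m, i↔r, c↔x.

krxmrx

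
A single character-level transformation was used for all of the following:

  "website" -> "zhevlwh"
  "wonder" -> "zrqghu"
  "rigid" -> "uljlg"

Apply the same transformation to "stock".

Compare letters: w→z is +3, e→h is +3, b→e is +3 — a constant shift. It's a constant shift of +3 (ROT3).
On stock: s+3=v, t+3=w, o+3=r, c+3=f, k+3=n.

vwrfn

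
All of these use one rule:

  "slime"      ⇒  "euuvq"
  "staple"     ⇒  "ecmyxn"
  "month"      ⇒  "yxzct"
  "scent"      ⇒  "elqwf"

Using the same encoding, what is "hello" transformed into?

tnxua

Shifts by position in slime: pos 0: s→e (+12), pos 1: l→u (+9), pos 2: i→u (+12), pos 3: m→v (+9) — repeating every 2. The shifts repeat in a cycle of length 2: positions 0,1,… shift by +12, +9, then the pattern repeats.
Applying it to hello: h+12=t, e+9=n, l+12=x, l+9=u, o+12=a.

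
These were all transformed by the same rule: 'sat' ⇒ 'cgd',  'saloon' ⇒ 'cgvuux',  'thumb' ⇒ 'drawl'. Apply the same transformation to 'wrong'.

The shift depends on letter class: consonant s→c is +10, but vowel a→g is +6. Vowels shift forward by 6 and consonants shift forward by 10.
For wrong: w(cons)+10=g, r(cons)+10=b, o(vowel)+6=u, n(cons)+10=x, g(cons)+10=q.

gbuxq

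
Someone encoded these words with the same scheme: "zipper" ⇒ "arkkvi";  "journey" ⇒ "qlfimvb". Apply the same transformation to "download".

This is the alphabet-reversal cipher (Atbash): a becomes z, b becomes y, etc.
Applying it to download: d↔w, o↔l, w↔d, n↔m, l↔o, o↔l, a↔z, d↔w.

wldmolzw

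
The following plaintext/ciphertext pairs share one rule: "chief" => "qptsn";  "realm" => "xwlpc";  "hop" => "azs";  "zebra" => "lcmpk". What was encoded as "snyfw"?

lunch

The output letters match the input read backwards, each shifted +11: chief reversed is feihc. Read the word backwards and shift each letter +11.
Reversing it on snyfw: shift back: s−11=h, n−11=c, y−11=n, f−11=u, w−11=l → hcnul; then reverse → lunch.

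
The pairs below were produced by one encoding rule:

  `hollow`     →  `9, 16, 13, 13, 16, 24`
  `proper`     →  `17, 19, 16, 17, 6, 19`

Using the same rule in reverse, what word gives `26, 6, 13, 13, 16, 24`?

yellow

h is letter #8 and maps to 9: an offset of 1. Each letter is replaced by its alphabet position (a=1..z=26) + 1.
Decoding 26, 6, 13, 13, 16, 24: 26→(26−1)÷1=25=y, 6→(6−1)÷1=5=e, 13→(13−1)÷1=12=l, 13→(13−1)÷1=12=l, 16→(16−1)÷1=15=o, 24→(24−1)÷1=23=w.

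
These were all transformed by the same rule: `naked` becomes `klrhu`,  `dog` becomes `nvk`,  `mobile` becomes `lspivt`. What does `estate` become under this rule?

lahazl

The output letters match the input read backwards, each shifted +7: naked reversed is dekan. Read the word backwards and shift each letter +7.
Applying it to estate: reverse → etatse; then shift: e+7=l, t+7=a, a+7=h, t+7=a, s+7=z, e+7=l.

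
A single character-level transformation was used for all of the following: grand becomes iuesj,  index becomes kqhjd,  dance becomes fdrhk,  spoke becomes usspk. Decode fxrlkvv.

dungeon

Each letter shifts forward by (position + 2), i.e. 2, 3, 4, … — the shift grows by one for each successive letter.
Reversing it on fxrlkvv: f−2=d, x−3=u, r−4=n, l−5=g, k−6=e, v−7=o, v−8=n.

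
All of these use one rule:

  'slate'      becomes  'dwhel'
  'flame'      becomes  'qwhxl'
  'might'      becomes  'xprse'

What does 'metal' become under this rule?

The shift depends on letter class: consonant s→d is +11, but vowel a→h is +7. Vowels shift forward by 7 and consonants shift forward by 11.
On metal: m(cons)+11=x, e(vowel)+7=l, t(cons)+11=e, a(vowel)+7=h, l(cons)+11=w.

xlehw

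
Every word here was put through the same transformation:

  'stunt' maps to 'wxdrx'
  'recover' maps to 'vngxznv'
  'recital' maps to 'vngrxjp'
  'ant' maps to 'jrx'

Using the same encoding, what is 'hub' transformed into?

The shift depends on letter class: consonant s→w is +4, but vowel u→d is +9. Two shifts are in play — +9 for a/e/i/o/u, +4 for every other letter.
For hub: h(cons)+4=l, u(vowel)+9=d, b(cons)+4=f.

ldf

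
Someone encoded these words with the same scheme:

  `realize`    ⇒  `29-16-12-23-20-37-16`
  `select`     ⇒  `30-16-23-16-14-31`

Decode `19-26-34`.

how

r is letter #18 and maps to 29: an offset of 11. Letters become their 1-based position plus 11 (so a→12, b→13, …).
Undoing it on 19-26-34: 19→(19−11)÷1=8=h, 26→(26−11)÷1=15=o, 34→(34−11)÷1=23=w.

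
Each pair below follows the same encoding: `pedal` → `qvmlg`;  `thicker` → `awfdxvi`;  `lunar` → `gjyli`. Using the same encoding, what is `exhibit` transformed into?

vkwfufa

p(15)→q(16) and e(4)→v(21) fit y≡9x+11 (mod 26); the inverse of 9 mod 26 is 3. Each letter's alphabet position (a=0..z=25) is mapped through 9·x+11 mod 26 — an affine cipher.
For exhibit: e(4)→9·4+11≡21=v; x(23)→9·23+11≡10=k; h(7)→9·7+11≡22=w; i(8)→9·8+11≡5=f; b(1)→9·1+11≡20=u; i(8)→9·8+11≡5=f; t(19)→9·19+11≡0=a (all mod 26).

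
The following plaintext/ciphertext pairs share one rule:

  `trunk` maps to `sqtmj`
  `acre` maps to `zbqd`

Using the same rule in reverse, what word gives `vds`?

Compare letters: t→s is +25, r→q is +25, u→t is +25 — a constant shift. Every letter moves 25 places later in the alphabet, wrapping around z→a.
Reversing it on vds: v−25=w, d−25=e, s−25=t.

wet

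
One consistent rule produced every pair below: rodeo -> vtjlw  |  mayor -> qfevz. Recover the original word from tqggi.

In rodeo: r→v is +4, o→t is +5, d→j is +6, e→l is +7 — the shift increases by 1 each position. Letter i (0-indexed) is shifted by i+4, so successive shifts are 4, 5, 6, ….
Undoing it on tqggi: t−4=p, q−5=l, g−6=a, g−7=z, i−8=a.

plaza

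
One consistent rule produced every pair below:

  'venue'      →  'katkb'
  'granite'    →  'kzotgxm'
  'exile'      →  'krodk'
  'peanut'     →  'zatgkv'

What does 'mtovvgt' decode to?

The output letters match the input read backwards, each shifted +6: venue reversed is eunev. Two steps: reverse the string, then apply a Caesar shift of +6.
Undoing it on mtovvgt: shift back: m−6=g, t−6=n, o−6=i, v−6=p, v−6=p, g−6=a, t−6=n → gnippan; then reverse → napping.

napping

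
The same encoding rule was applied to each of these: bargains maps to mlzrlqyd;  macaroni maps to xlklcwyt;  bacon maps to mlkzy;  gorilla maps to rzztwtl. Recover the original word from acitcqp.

The shifts repeat in a cycle of length 3: positions 0,1,… shift by +11, +11, +8, then the pattern repeats.
Reversing it on acitcqp: a−11=p, c−11=r, i−8=a, t−11=i, c−11=r, q−8=i, p−11=e.

prairie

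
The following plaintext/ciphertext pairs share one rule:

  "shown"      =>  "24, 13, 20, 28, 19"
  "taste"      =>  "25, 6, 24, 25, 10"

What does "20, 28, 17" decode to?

owl

s is letter #19 and maps to 24: an offset of 5. Each letter is replaced by its alphabet position (a=1..z=26) + 5.
Reversing it on 20, 28, 17: 20→(20−5)÷1=15=o, 28→(28−5)÷1=23=w, 17→(17−5)÷1=12=l.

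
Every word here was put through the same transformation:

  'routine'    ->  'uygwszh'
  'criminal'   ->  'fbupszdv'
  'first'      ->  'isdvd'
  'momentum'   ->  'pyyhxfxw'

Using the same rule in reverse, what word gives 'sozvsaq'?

pension

Shifts by position in routine: pos 0: r→u (+3), pos 1: o→y (+10), pos 2: u→g (+12), pos 3: t→w (+3), pos 4: i→s (+10), pos 5: n→z (+12) — repeating every 3. The shifts repeat in a cycle of length 3: positions 0,1,… shift by +3, +10, +12, then the pattern repeats.
Undoing it on sozvsaq: s−3=p, o−10=e, z−12=n, v−3=s, s−10=i, a−12=o, q−3=n.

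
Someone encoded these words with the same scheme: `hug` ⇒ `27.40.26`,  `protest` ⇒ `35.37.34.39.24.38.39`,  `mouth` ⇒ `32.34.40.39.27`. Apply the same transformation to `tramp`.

h is letter #8 and maps to 27: an offset of 19. Each letter is replaced by its alphabet position (a=1..z=26) + 19.
For tramp: t=20→39, r=18→37, a=1→20, m=13→32, p=16→35.

39.37.20.32.35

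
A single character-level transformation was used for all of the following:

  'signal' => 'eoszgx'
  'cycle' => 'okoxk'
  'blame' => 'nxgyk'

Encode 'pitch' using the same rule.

bofot

The shift depends on letter class: consonant s→e is +12, but vowel i→o is +6. The rule splits by letter class: vowels +6, consonants +12.
Applying it to pitch: p(cons)+12=b, i(vowel)+6=o, t(cons)+12=f, c(cons)+12=o, h(cons)+12=t.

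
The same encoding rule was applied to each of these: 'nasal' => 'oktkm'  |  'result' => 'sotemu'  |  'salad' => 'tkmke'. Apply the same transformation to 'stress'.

tusott

The shift depends on letter class: consonant n→o is +1, but vowel a→k is +10. Vowels shift forward by 10 and consonants shift forward by 1.
On stress: s(cons)+1=t, t(cons)+1=u, r(cons)+1=s, e(vowel)+10=o, s(cons)+1=t, s(cons)+1=t.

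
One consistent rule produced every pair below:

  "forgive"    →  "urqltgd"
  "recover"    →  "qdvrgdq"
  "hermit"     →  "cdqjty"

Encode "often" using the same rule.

ruyda

Each letter's alphabet position (a=0..z=25) is mapped through 17·x+13 mod 26 — an affine cipher.
On often: o(14)→17·14+13≡17=r; f(5)→17·5+13≡20=u; t(19)→17·19+13≡24=y; e(4)→17·4+13≡3=d; n(13)→17·13+13≡0=a (all mod 26).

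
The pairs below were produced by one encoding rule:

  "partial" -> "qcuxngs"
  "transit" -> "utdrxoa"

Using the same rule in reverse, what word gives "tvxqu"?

Letter i (0-indexed) is shifted by i+1, so successive shifts are 1, 2, 3, ….
Undoing it on tvxqu: t−1=s, v−2=t, x−3=u, q−4=m, u−5=p.

stump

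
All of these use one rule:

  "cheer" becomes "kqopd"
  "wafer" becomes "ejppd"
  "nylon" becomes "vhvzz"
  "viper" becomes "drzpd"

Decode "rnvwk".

Letter i (0-indexed) is shifted by i+8, so successive shifts are 8, 9, 10, ….
Reversing it on rnvwk: r−8=j, n−9=e, v−10=l, w−11=l, k−12=y.

jelly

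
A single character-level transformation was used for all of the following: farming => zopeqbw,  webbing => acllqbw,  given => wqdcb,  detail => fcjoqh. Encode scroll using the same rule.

This is an affine cipher: with a=0,…,z=25, each position x becomes (23x+14) mod 26.
On scroll: s(18)→23·18+14≡12=m; c(2)→23·2+14≡8=i; r(17)→23·17+14≡15=p; o(14)→23·14+14≡24=y; l(11)→23·11+14≡7=h; l(11)→23·11+14≡7=h (all mod 26).

mipyhh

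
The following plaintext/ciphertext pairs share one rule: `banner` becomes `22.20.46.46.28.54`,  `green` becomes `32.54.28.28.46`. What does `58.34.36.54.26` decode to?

b(#2)→22 and a(#1)→20: differences scale by 2, so n = 2·pos + 18. The formula is n = 2×(alphabet index, a=1) + 18.
Undoing it on 58.34.36.54.26: 58→(58−18)÷2=20=t, 34→(34−18)÷2=8=h, 36→(36−18)÷2=9=i, 54→(54−18)÷2=18=r, 26→(26−18)÷2=4=d.

third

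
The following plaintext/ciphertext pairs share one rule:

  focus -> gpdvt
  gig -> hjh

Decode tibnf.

Compare letters: f→g is +1, o→p is +1, c→d is +1 — a constant shift. Each letter is shifted forward by 1 in the alphabet (a Caesar shift of +1).
Undoing it on tibnf: t−1=s, i−1=h, b−1=a, n−1=m, f−1=e.

shame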